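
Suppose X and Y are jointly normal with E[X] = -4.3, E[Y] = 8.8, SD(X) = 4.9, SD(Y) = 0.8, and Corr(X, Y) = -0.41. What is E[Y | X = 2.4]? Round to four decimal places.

For a bivariate normal, E[Y | X=x] = μ_Y + ρ·(σ_Y/σ_X)·(x − μ_X).
E[Y | X=2.4] = 8.8 + (-0.41)·(0.8/4.9)·(2.4 − (-4.3)) = 8.8 + (-0.066939)·(6.7) = 8.3515.

8.3515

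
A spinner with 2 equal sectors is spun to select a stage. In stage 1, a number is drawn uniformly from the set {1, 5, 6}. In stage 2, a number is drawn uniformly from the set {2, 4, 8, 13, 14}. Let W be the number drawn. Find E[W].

61/10

E[W | stage 1] = (1+5+6)/3 = 4.
E[W | stage 2] = (2+4+8+13+14)/5 = 41/5.
By the law of total expectation,
E[W] = (1/2)·(4) + (1/2)·(41/5) = 61/10.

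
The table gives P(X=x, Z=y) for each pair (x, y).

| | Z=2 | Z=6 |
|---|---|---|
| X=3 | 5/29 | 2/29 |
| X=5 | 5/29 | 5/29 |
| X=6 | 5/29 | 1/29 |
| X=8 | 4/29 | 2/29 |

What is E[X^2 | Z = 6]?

P(Z = 6) = 10/29.
Summing X^2·P(X=x,Z=y) over the conditioning event gives 307/29.
E[X^2 | Z = 6] = (307/29) / (10/29) = 307/10.

307/10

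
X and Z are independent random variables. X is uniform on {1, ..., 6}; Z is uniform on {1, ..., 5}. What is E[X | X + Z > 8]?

16/3

P(X + Z > 8) = 1/5.
Summing X·P(x,y) over outcomes with X + Z > 8 gives 16/15.
E[X | X + Z > 8] = (16/15) / (1/5) = 16/3.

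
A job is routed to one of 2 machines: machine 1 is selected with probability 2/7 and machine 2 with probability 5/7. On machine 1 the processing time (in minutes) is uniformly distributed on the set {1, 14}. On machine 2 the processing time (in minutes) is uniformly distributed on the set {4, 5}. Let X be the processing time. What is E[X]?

75/14

E[X | machine 1] = (1+14)/2 = 15/2.
E[X | machine 2] = (4+5)/2 = 9/2.
By the law of total expectation,
E[X] = (2/7)·(15/2) + (5/7)·(9/2) = 75/14.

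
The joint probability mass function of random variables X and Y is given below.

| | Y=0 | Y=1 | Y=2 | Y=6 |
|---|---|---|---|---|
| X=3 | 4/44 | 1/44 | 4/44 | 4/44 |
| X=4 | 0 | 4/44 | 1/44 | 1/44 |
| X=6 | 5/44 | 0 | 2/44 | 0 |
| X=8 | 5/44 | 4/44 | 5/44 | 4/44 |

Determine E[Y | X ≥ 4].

P(X ≥ 4) = 31/44.
Summing Y·P(X=x,Y=y) over the conditioning event gives 27/22.
E[Y | X ≥ 4] = (27/22) / (31/44) = 54/31.

54/31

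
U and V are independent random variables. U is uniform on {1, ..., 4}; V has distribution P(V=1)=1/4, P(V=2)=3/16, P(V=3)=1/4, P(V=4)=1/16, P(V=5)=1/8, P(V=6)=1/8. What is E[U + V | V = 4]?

13/2

P(V = 4) = 1/16.
Summing (U+V)·P(x,y) over outcomes with V = 4 gives 13/32.
E[U + V | V = 4] = (13/32) / (1/16) = 13/2.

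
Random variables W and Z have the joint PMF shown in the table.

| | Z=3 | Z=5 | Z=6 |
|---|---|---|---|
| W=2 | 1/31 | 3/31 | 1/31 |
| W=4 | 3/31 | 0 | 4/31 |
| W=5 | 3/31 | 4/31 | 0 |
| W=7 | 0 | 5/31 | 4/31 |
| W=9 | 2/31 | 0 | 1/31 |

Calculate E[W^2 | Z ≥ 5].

P(Z ≥ 5) = 22/31.
Σ W^2·P over the event = 4·(3/31) + 4·(1/31) + 16·(4/31) + 25·(4/31) + 49·(5/31) + 49·(4/31) + 81·(1/31) = 702/31.
E[W^2 | Z ≥ 5] = (702/31) / (22/31) = 351/11.

351/11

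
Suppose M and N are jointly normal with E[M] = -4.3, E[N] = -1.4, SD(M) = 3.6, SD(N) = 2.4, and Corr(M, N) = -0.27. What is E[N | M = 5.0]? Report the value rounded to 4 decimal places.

-3.0740

The regression of N on M has slope ρ·σ_N/σ_M and passes through (μ_M, μ_N).
E[N | M=5.0] = -1.4 + (-0.27)·(2.4/3.6)·(5.0 − (-4.3)) = -1.4 + (-0.18)·(9.3) = -3.0740.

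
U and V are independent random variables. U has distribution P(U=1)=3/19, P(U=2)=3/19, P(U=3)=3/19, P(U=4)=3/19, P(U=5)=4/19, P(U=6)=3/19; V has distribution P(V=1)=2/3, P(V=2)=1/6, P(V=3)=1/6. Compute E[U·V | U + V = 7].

P(U + V = 7) = 1/6.
Summing UV·P(x,y) over outcomes with U + V = 7 gives 74/57.
E[U·V | U + V = 7] = (74/57) / (1/6) = 148/19.

148/19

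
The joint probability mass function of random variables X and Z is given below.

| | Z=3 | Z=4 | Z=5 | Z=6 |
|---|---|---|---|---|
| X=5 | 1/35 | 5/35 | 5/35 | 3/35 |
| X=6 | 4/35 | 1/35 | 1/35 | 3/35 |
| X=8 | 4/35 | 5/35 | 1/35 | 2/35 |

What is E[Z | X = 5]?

P(X = 5) = 2/5.
Σ Z·P over the event = 3·(1/35) + 4·(5/35) + 5·(5/35) + 6·(3/35) = 66/35.
E[Z | X = 5] = (66/35) / (2/5) = 33/7.

33/7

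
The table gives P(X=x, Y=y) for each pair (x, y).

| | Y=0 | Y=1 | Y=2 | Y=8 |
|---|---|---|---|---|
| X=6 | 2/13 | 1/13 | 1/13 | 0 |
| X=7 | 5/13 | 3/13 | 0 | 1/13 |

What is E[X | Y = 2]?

P(Y = 2) = 1/13.
Σ X·P over the event = 6·(1/13) = 6/13.
E[X | Y = 2] = (6/13) / (1/13) = 6.

6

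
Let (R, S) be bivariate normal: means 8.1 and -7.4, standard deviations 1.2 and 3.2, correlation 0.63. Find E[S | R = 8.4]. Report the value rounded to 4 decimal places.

-6.8960

E[S | R=x] = μ_S + ρ(σ_S/σ_R)(x − μ_R) for jointly normal variables.
E[S | R=8.4] = -7.4 + (0.63)·(3.2/1.2)·(8.4 − (8.1)) = -7.4 + (1.68)·(0.3) = -6.8960.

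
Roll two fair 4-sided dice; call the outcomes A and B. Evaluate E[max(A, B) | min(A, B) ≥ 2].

31/9

Outcomes with min(A, B) ≥ 2: (2,2), (2,3), (2,4), (3,2), (3,3), (3,4), (4,2), (4,3), (4,4), each with probability 1/16.
E[max(A, B) | min(A, B) ≥ 2] = (2 + 3 + 4 + 3 + 3 + 4 + 4 + 4 + 4) / 9 = 31/9.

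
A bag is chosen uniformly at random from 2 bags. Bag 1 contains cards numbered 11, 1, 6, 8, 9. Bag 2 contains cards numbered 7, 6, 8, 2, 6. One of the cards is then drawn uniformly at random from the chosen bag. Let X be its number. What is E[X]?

E[X | bag 1] = (11+1+6+8+9)/5 = 7.
E[X | bag 2] = (7+6+8+2+6)/5 = 29/5.
By the law of total expectation,
E[X] = (1/2)·(7) + (1/2)·(29/5) = 32/5.

32/5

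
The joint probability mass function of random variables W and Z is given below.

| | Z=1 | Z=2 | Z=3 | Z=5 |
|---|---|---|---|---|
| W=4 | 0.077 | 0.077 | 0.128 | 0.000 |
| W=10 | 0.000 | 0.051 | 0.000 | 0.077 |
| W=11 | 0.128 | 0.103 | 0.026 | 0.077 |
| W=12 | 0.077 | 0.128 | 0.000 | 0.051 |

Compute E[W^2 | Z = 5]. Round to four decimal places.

118.8341

P(Z = 5) = 0.205.
Σ W^2·P over the event = 100·(0.077) + 121·(0.077) + 144·(0.051) = 24.361.
E[W^2 | Z = 5] = (24.361) / (0.205) = 118.8341.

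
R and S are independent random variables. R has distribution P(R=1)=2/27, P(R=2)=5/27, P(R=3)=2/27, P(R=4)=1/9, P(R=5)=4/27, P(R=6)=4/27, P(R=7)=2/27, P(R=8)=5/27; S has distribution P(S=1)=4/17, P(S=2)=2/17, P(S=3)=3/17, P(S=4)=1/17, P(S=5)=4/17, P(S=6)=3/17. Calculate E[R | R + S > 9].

521/78

P(R + S > 9) = 52/153.
Summing R·P(x,y) over outcomes with R + S > 9 gives 1042/459.
E[R | R + S > 9] = (1042/459) / (52/153) = 521/78.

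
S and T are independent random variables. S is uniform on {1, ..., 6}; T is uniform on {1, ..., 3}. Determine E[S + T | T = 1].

Outcomes with T = 1: (1,1), (2,1), (3,1), (4,1), (5,1), (6,1), each with probability 1/18.
E[S + T | T = 1] = (2 + 3 + 4 + 5 + 6 + 7) / 6 = 9/2.

9/2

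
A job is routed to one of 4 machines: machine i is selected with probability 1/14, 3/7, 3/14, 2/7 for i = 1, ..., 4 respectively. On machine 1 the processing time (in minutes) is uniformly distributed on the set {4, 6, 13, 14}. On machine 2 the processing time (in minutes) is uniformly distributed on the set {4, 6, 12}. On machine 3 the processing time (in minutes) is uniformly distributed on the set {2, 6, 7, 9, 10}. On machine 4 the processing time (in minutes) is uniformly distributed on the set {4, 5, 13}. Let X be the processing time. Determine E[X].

E[X | machine 1] = (4+6+13+14)/4 = 37/4.
E[X | machine 2] = (4+6+12)/3 = 22/3.
E[X | machine 3] = (2+6+7+9+10)/5 = 34/5.
E[X | machine 4] = (4+5+13)/3 = 22/3.
By the law of total expectation,
E[X] = (1/14)·(37/4) + (3/7)·(22/3) + (3/14)·(34/5) + (2/7)·(22/3) = 6179/840.

6179/840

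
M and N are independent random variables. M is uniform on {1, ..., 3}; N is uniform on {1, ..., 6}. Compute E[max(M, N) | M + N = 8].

Outcomes with M + N = 8: (2,6), (3,5), each with probability 1/18.
E[max(M, N) | M + N = 8] = (6 + 5) / 2 = 11/2.

11/2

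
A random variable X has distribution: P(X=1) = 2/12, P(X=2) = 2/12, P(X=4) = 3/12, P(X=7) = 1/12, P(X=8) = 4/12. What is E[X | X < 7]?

P(X < 7) = 7/12.
Σ over the event: 1·1/6 + 2·1/6 + 4·1/4 = 3/2.
E[X | X < 7] = (3/2) / (7/12) = 18/7.

18/7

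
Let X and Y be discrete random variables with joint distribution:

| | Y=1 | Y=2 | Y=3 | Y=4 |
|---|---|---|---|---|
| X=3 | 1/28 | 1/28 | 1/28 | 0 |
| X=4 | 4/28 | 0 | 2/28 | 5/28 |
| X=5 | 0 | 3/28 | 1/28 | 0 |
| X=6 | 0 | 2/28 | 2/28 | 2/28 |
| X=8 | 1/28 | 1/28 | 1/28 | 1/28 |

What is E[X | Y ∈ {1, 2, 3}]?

P(Y ∈ {1, 2, 3}) = 5/7.
Summing X·P(X=x,Y=y) over the conditioning event gives 101/28.
E[X | Y ∈ {1, 2, 3}] = (101/28) / (5/7) = 101/20.

101/20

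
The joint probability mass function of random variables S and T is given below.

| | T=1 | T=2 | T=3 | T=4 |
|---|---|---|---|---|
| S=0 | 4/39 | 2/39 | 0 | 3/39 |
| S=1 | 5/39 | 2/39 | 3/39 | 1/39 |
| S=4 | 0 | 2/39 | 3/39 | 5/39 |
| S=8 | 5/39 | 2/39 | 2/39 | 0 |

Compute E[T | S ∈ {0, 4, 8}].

P(S ∈ {0, 4, 8}) = 28/39.
Summing T·P(S=x,T=y) over the conditioning event gives 68/39.
E[T | S ∈ {0, 4, 8}] = (68/39) / (28/39) = 17/7.

17/7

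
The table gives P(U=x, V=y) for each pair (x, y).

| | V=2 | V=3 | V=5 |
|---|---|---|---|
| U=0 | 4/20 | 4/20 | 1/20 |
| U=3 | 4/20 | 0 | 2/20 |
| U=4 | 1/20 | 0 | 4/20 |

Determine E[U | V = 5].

22/7

P(V = 5) = 7/20.
Σ U·P over the event = 0·(1/20) + 3·(2/20) + 4·(4/20) = 11/10.
E[U | V = 5] = (11/10) / (7/20) = 22/7.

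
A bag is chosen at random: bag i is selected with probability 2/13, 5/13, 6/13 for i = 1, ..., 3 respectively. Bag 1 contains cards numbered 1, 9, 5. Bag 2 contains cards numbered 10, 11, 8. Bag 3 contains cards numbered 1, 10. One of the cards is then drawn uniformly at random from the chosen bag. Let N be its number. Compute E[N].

E[N | bag 1] = (1+9+5)/3 = 5.
E[N | bag 2] = (10+11+8)/3 = 29/3.
E[N | bag 3] = (1+10)/2 = 11/2.
E[N] = (2/13)·(5) + (5/13)·(29/3) + (6/13)·(11/2) = 274/39.

274/39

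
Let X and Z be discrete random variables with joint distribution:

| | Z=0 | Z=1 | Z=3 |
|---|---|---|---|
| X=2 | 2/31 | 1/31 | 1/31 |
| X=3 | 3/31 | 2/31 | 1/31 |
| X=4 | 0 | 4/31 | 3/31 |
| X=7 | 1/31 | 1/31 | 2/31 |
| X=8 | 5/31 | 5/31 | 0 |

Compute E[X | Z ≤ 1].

P(Z ≤ 1) = 24/31.
Summing X·P(X=x,Z=y) over the conditioning event gives 131/31.
E[X | Z ≤ 1] = (131/31) / (24/31) = 131/24.

131/24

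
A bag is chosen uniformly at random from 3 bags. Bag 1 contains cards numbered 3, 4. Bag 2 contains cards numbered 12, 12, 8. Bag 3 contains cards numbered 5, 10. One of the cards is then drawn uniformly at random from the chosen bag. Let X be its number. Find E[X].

E[X | bag 1] = (3+4)/2 = 7/2.
E[X | bag 2] = (12+12+8)/3 = 32/3.
E[X | bag 3] = (5+10)/2 = 15/2.
E[X] = (1/3)·(7/2) + (1/3)·(32/3) + (1/3)·(15/2) = 65/9.

65/9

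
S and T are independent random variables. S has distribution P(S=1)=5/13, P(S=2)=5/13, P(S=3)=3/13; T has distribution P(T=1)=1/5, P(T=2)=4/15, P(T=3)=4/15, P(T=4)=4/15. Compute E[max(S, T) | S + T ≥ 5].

85/24

P(S + T ≥ 5) = 32/65.
Summing max(S,T)·P(x,y) over outcomes with S + T ≥ 5 gives 68/39.
E[max(S, T) | S + T ≥ 5] = (68/39) / (32/65) = 85/24.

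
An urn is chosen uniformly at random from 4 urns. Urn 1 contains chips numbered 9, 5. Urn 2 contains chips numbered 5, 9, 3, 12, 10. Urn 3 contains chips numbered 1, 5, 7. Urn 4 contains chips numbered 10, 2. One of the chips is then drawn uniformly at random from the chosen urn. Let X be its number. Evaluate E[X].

377/60

E[X | urn 1] = (9+5)/2 = 7.
E[X | urn 2] = (5+9+3+12+10)/5 = 39/5.
E[X | urn 3] = (1+5+7)/3 = 13/3.
E[X | urn 4] = (10+2)/2 = 6.
E[X] = (1/4)·(7) + (1/4)·(39/5) + (1/4)·(13/3) + (1/4)·(6) = 377/60.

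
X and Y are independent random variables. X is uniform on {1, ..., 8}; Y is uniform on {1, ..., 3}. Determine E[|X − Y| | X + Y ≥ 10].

Outcomes with X + Y ≥ 10: (7,3), (8,2), (8,3), each with probability 1/24.
E[|X − Y| | X + Y ≥ 10] = (4 + 6 + 5) / 3 = 5.

5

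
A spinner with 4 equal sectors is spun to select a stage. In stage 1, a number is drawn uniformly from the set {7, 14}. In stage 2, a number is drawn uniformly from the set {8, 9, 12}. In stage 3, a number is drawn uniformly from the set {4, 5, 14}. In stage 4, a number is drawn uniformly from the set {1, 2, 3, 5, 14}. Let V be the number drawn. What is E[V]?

197/24

E[V | stage 1] = (7+14)/2 = 21/2.
E[V | stage 2] = (8+9+12)/3 = 29/3.
E[V | stage 3] = (4+5+14)/3 = 23/3.
E[V | stage 4] = (1+2+3+5+14)/5 = 5.
By the law of total expectation,
E[V] = (1/4)·(21/2) + (1/4)·(29/3) + (1/4)·(23/3) + (1/4)·(5) = 197/24.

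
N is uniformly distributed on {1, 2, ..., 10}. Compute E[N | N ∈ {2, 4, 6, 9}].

P(N ∈ {2, 4, 6, 9}) = 2/5.
Σ over the event: 2·1/10 + 4·1/10 + 6·1/10 + 9·1/10 = 21/10.
E[N | N ∈ {2, 4, 6, 9}] = (21/10) / (2/5) = 21/4.

21/4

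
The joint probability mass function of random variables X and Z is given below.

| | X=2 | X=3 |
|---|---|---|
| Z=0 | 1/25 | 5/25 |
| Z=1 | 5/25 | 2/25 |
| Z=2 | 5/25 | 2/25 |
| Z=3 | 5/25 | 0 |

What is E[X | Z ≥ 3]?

2

P(Z ≥ 3) = 1/5.
Σ X·P over the event = 2·(5/25) = 2/5.
E[X | Z ≥ 3] = (2/5) / (1/5) = 2.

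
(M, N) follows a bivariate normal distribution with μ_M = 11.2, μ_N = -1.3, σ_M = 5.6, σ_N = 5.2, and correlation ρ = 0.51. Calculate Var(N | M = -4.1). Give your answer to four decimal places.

The conditional variance in a bivariate normal is σ_N²(1 − ρ²), independent of x.
Var(N | M=-4.1) = (5.2)²·(1 − (0.51)²) = 27.04·0.7399 = 20.0069.

20.0069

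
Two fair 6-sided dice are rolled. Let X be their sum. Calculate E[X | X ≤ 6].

14/3

P(X ≤ 6) = 5/12.
Σ over the event: 2·1/36 + 3·1/18 + 4·1/12 + 5·1/9 + 6·5/36 = 35/18.
E[X | X ≤ 6] = (35/18) / (5/12) = 14/3.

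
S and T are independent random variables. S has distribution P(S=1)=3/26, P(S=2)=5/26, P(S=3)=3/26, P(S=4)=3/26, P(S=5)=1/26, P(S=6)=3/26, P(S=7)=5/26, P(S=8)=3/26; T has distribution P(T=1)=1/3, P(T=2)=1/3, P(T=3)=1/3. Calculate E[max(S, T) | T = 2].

P(T = 2) = 1/3.
Summing max(S,T)·P(x,y) over outcomes with T = 2 gives 119/78.
E[max(S, T) | T = 2] = (119/78) / (1/3) = 119/26.

119/26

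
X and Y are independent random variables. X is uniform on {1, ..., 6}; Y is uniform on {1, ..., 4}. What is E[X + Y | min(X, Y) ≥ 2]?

7

P(min(X, Y) ≥ 2) = 5/8.
Summing (X+Y)·P(x,y) over outcomes with min(X, Y) ≥ 2 gives 35/8.
E[X + Y | min(X, Y) ≥ 2] = (35/8) / (5/8) = 7.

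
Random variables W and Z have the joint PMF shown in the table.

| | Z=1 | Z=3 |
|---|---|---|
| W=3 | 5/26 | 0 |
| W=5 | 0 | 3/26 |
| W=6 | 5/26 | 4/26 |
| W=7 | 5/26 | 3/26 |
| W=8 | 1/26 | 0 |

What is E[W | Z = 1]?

11/2

P(Z = 1) = 8/13.
Σ W·P over the event = 3·(5/26) + 6·(5/26) + 7·(5/26) + 8·(1/26) = 44/13.
E[W | Z = 1] = (44/13) / (8/13) = 11/2.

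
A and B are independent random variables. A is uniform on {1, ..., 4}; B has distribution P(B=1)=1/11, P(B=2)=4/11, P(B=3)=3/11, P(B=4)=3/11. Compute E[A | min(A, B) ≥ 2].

3

P(min(A, B) ≥ 2) = 15/22.
Summing A·P(x,y) over outcomes with min(A, B) ≥ 2 gives 45/22.
E[A | min(A, B) ≥ 2] = (45/22) / (15/22) = 3.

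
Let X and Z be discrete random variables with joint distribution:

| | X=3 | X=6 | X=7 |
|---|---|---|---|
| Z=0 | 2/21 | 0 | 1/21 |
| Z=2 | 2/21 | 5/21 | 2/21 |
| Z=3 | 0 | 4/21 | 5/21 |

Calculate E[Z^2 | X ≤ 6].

P(X ≤ 6) = 13/21.
Σ Z^2·P over the event = 0·(2/21) + 4·(2/21) + 4·(5/21) + 9·(4/21) = 64/21.
E[Z^2 | X ≤ 6] = (64/21) / (13/21) = 64/13.

64/13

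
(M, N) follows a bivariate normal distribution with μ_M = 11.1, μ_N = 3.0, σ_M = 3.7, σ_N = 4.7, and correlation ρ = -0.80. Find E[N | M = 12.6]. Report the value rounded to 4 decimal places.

For a bivariate normal, E[N | M=x] = μ_N + ρ·(σ_N/σ_M)·(x − μ_M).
E[N | M=12.6] = 3.0 + (-0.80)·(4.7/3.7)·(12.6 − (11.1)) = 3.0 + (-1.0162)·(1.5) = 1.4757.

1.4757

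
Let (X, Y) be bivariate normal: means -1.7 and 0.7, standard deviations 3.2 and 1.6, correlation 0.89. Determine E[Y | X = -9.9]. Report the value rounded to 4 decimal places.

For a bivariate normal, E[Y | X=x] = μ_Y + ρ·(σ_Y/σ_X)·(x − μ_X).
E[Y | X=-9.9] = 0.7 + (0.89)·(1.6/3.2)·(-9.9 − (-1.7)) = 0.7 + (0.445)·(-8.2) = -2.9490.

-2.9490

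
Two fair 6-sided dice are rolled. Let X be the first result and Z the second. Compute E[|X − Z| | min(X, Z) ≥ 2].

8/5

P(min(X, Z) ≥ 2) = 25/36.
Summing |X−Z|·P(x,y) over outcomes with min(X, Z) ≥ 2 gives 10/9.
E[|X − Z| | min(X, Z) ≥ 2] = (10/9) / (25/36) = 8/5.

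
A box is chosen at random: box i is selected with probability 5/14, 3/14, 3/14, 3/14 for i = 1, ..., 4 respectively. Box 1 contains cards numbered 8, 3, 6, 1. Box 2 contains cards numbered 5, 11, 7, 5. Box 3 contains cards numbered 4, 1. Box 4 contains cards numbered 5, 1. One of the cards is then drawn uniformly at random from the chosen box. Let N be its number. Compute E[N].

E[N | box 1] = (8+3+6+1)/4 = 9/2.
E[N | box 2] = (5+11+7+5)/4 = 7.
E[N | box 3] = (4+1)/2 = 5/2.
E[N | box 4] = (5+1)/2 = 3.
E[N] = (5/14)·(9/2) + (3/14)·(7) + (3/14)·(5/2) + (3/14)·(3) = 30/7.

30/7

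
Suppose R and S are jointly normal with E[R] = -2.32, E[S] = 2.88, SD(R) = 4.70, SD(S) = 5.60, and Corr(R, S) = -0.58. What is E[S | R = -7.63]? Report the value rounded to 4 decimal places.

6.5495

For a bivariate normal, E[S | R=x] = μ_S + ρ·(σ_S/σ_R)·(x − μ_R).
E[S | R=-7.63] = 2.88 + (-0.58)·(5.60/4.70)·(-7.63 − (-2.32)) = 2.88 + (-0.69106)·(-5.31) = 6.5495.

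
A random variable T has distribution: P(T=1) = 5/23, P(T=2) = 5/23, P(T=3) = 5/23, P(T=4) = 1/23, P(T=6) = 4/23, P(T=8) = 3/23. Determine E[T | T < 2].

P(T < 2) = 5/23.
Σ over the event: 1·5/23 = 5/23.
E[T | T < 2] = (5/23) / (5/23) = 1.

1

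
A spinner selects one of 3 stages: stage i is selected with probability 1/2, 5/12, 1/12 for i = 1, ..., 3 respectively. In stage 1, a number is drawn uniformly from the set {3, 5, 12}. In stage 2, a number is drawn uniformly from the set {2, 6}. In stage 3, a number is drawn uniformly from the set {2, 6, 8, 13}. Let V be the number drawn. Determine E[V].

269/48

E[V | stage 1] = (3+5+12)/3 = 20/3.
E[V | stage 2] = (2+6)/2 = 4.
E[V | stage 3] = (2+6+8+13)/4 = 29/4.
By the law of total expectation,
E[V] = (1/2)·(20/3) + (5/12)·(4) + (1/12)·(29/4) = 269/48.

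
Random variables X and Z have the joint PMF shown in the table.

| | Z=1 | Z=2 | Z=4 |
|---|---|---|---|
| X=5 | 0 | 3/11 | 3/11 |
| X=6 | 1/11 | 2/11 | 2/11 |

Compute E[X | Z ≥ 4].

P(Z ≥ 4) = 5/11.
Σ X·P over the event = 5·(3/11) + 6·(2/11) = 27/11.
E[X | Z ≥ 4] = (27/11) / (5/11) = 27/5.

27/5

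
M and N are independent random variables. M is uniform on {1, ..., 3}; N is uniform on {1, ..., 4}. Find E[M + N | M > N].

Outcomes with M > N: (2,1), (3,1), (3,2), each with probability 1/12.
E[M + N | M > N] = (3 + 4 + 5) / 3 = 4.

4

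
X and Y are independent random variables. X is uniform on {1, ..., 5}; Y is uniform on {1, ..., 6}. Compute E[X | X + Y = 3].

3/2

Outcomes with X + Y = 3: (1,2), (2,1), each with probability 1/30.
E[X | X + Y = 3] = (1 + 2) / 2 = 3/2.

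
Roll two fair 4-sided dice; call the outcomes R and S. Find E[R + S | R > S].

5

Outcomes with R > S: (2,1), (3,1), (3,2), (4,1), (4,2), (4,3), each with probability 1/16.
E[R + S | R > S] = (3 + 4 + 5 + 5 + 6 + 7) / 6 = 5.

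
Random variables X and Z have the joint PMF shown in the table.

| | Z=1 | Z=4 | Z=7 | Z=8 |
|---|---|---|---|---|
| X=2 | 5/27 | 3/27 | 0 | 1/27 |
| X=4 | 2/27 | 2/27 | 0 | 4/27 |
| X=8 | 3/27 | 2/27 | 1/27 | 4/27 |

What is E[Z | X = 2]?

P(X = 2) = 1/3.
Summing Z·P(X=x,Z=y) over the conditioning event gives 25/27.
E[Z | X = 2] = (25/27) / (1/3) = 25/9.

25/9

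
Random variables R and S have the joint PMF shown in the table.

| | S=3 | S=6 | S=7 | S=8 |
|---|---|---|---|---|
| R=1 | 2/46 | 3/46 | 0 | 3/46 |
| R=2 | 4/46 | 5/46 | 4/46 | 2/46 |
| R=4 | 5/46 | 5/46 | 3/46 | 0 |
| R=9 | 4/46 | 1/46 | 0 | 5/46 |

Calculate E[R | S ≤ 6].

108/29

P(S ≤ 6) = 29/46.
Σ R·P over the event = 1·(2/46) + 1·(3/46) + 2·(4/46) + 2·(5/46) + 4·(5/46) + 4·(5/46) + 9·(4/46) + 9·(1/46) = 54/23.
E[R | S ≤ 6] = (54/23) / (29/46) = 108/29.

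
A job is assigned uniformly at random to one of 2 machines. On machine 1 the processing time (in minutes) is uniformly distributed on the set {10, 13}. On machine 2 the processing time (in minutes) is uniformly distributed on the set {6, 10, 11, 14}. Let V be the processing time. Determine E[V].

87/8

E[V | machine 1] = (10+13)/2 = 23/2.
E[V | machine 2] = (6+10+11+14)/4 = 41/4.
E[V] = (1/2)·(23/2) + (1/2)·(41/4) = 87/8.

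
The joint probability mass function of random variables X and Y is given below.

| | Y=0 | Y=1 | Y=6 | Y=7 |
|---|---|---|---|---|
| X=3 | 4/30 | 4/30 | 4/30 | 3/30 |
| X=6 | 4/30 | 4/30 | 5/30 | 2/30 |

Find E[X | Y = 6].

14/3

P(Y = 6) = 3/10.
Summing X·P(X=x,Y=y) over the conditioning event gives 7/5.
E[X | Y = 6] = (7/5) / (3/10) = 14/3.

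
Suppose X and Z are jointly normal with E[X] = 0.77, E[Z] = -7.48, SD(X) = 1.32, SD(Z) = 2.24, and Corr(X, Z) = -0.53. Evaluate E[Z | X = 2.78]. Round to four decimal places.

The regression of Z on X has slope ρ·σ_Z/σ_X and passes through (μ_X, μ_Z).
E[Z | X=2.78] = -7.48 + (-0.53)·(2.24/1.32)·(2.78 − (0.77)) = -7.48 + (-0.89939)·(2.01) = -9.2878.

-9.2878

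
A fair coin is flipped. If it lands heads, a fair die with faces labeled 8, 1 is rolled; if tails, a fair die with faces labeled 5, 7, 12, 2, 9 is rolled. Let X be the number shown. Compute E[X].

E[X | heads] = (8+1)/2 = 9/2.
E[X | tails] = (5+7+12+2+9)/5 = 7.
E[X] = (1/2)·(9/2) + (1/2)·(7) = 23/4.

23/4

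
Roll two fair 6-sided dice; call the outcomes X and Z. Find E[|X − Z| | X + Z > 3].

P(X + Z > 3) = 11/12.
Summing |X−Z|·P(x,y) over outcomes with X + Z > 3 gives 17/9.
E[|X − Z| | X + Z > 3] = (17/9) / (11/12) = 68/33.

68/33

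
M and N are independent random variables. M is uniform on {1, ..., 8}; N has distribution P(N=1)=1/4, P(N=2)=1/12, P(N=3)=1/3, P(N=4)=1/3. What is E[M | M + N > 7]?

58/9

P(M + N > 7) = 15/32.
Summing M·P(x,y) over outcomes with M + N > 7 gives 145/48.
E[M | M + N > 7] = (145/48) / (15/32) = 58/9.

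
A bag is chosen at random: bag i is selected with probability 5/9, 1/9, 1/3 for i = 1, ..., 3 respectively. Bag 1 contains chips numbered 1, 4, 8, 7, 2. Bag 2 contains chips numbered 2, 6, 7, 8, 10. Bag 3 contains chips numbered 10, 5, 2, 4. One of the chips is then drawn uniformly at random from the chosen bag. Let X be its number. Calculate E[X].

887/180

E[X | bag 1] = (1+4+8+7+2)/5 = 22/5.
E[X | bag 2] = (2+6+7+8+10)/5 = 33/5.
E[X | bag 3] = (10+5+2+4)/4 = 21/4.
By the law of total expectation,
E[X] = (5/9)·(22/5) + (1/9)·(33/5) + (1/3)·(21/4) = 887/180.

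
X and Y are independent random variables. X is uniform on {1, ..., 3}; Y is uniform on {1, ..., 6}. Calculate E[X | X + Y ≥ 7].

Outcomes with X + Y ≥ 7: (1,6), (2,5), (2,6), (3,4), (3,5), (3,6), each with probability 1/18.
E[X | X + Y ≥ 7] = (1 + 2 + 2 + 3 + 3 + 3) / 6 = 7/3.

7/3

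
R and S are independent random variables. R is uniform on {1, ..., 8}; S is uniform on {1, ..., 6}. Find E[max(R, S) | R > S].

160/27

P(R > S) = 9/16.
Summing max(R,S)·P(x,y) over outcomes with R > S gives 10/3.
E[max(R, S) | R > S] = (10/3) / (9/16) = 160/27.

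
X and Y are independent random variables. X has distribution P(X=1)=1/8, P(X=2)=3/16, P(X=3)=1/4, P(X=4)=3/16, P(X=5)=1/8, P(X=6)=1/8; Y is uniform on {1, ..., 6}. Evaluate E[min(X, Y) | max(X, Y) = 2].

P(max(X, Y) = 2) = 1/12.
Summing min(X,Y)·P(x,y) over outcomes with max(X, Y) = 2 gives 11/96.
E[min(X, Y) | max(X, Y) = 2] = (11/96) / (1/12) = 11/8.

11/8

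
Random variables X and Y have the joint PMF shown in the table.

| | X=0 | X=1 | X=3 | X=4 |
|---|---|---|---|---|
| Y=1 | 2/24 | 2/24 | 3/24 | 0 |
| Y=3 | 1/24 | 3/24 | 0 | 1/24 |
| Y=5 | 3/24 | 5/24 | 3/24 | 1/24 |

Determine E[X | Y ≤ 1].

11/7

P(Y ≤ 1) = 7/24.
Σ X·P over the event = 0·(2/24) + 1·(2/24) + 3·(3/24) = 11/24.
E[X | Y ≤ 1] = (11/24) / (7/24) = 11/7.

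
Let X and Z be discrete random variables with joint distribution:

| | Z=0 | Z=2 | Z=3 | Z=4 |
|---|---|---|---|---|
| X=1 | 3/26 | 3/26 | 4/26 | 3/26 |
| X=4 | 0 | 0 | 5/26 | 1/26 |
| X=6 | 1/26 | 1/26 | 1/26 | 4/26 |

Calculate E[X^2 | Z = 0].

39/4

P(Z = 0) = 2/13.
Summing X^2·P(X=x,Z=y) over the conditioning event gives 3/2.
E[X^2 | Z = 0] = (3/2) / (2/13) = 39/4.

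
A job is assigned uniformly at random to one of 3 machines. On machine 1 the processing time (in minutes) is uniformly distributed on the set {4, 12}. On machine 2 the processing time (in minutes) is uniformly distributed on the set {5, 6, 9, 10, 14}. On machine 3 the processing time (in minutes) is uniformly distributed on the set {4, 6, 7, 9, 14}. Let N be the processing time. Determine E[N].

124/15

E[N | machine 1] = (4+12)/2 = 8.
E[N | machine 2] = (5+6+9+10+14)/5 = 44/5.
E[N | machine 3] = (4+6+7+9+14)/5 = 8.
By the law of total expectation,
E[N] = (1/3)·(8) + (1/3)·(44/5) + (1/3)·(8) = 124/15.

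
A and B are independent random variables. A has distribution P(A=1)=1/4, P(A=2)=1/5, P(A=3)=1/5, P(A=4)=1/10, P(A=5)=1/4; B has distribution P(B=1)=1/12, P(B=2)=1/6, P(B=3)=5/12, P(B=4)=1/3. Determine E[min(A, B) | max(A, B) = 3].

145/77

P(max(A, B) = 3) = 77/240.
Summing min(A,B)·P(x,y) over outcomes with max(A, B) = 3 gives 29/48.
E[min(A, B) | max(A, B) = 3] = (29/48) / (77/240) = 145/77.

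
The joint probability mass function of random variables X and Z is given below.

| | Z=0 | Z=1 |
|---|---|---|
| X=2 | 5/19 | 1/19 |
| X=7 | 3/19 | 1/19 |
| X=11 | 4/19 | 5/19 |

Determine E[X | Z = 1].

P(Z = 1) = 7/19.
Σ X·P over the event = 2·(1/19) + 7·(1/19) + 11·(5/19) = 64/19.
E[X | Z = 1] = (64/19) / (7/19) = 64/7.

64/7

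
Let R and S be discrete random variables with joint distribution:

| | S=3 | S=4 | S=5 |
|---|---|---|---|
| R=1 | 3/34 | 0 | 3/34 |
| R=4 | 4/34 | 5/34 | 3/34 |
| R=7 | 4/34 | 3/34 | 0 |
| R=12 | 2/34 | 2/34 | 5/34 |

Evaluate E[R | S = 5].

75/11

P(S = 5) = 11/34.
Σ R·P over the event = 1·(3/34) + 4·(3/34) + 12·(5/34) = 75/34.
E[R | S = 5] = (75/34) / (11/34) = 75/11.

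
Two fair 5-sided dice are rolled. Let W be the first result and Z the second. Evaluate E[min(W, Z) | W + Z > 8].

13/3

P(W + Z > 8) = 3/25.
Summing min(W,Z)·P(x,y) over outcomes with W + Z > 8 gives 13/25.
E[min(W, Z) | W + Z > 8] = (13/25) / (3/25) = 13/3.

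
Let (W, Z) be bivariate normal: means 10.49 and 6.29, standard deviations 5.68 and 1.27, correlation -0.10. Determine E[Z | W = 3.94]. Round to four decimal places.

6.4365

E[Z | W=x] = μ_Z + ρ(σ_Z/σ_W)(x − μ_W) for jointly normal variables.
E[Z | W=3.94] = 6.29 + (-0.10)·(1.27/5.68)·(3.94 − (10.49)) = 6.29 + (-0.022359)·(-6.55) = 6.4365.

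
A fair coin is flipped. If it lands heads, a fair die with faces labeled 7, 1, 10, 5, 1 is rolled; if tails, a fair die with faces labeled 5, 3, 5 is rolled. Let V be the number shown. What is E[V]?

E[V | heads] = (7+1+10+5+1)/5 = 24/5.
E[V | tails] = (5+3+5)/3 = 13/3.
By the law of total expectation,
E[V] = (1/2)·(24/5) + (1/2)·(13/3) = 137/30.

137/30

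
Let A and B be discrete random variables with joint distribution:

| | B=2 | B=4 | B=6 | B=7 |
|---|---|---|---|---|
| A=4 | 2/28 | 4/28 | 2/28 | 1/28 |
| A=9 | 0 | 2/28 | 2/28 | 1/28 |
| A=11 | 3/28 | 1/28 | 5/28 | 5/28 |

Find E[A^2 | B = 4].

347/7

P(B = 4) = 1/4.
Σ A^2·P over the event = 16·(4/28) + 81·(2/28) + 121·(1/28) = 347/28.
E[A^2 | B = 4] = (347/28) / (1/4) = 347/7.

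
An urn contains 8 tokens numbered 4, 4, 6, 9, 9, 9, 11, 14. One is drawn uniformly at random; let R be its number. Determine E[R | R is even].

P(R is even) = 1/2.
Σ over the event: 4·1/4 + 6·1/8 + 14·1/8 = 7/2.
E[R | R is even] = (7/2) / (1/2) = 7.

7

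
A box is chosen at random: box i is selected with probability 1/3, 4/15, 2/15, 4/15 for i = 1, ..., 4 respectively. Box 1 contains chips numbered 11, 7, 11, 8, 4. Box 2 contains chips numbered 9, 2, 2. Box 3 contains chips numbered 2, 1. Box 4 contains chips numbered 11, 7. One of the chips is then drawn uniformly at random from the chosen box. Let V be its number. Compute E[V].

E[V | box 1] = (11+7+11+8+4)/5 = 41/5.
E[V | box 2] = (9+2+2)/3 = 13/3.
E[V | box 3] = (2+1)/2 = 3/2.
E[V | box 4] = (11+7)/2 = 9.
By the law of total expectation,
E[V] = (1/3)·(41/5) + (4/15)·(13/3) + (2/15)·(3/2) + (4/15)·(9) = 292/45.

292/45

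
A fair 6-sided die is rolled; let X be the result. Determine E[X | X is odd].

3

Given X is odd, X is equally likely to be any of {1, 3, 5}.
E[X | X is odd] = (1 + 3 + 5) / 3 = 3.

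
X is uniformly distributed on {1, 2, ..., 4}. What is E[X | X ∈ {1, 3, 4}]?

P(X ∈ {1, 3, 4}) = 3/4.
Σ over the event: 1·1/4 + 3·1/4 + 4·1/4 = 2.
E[X | X ∈ {1, 3, 4}] = (2) / (3/4) = 8/3.

8/3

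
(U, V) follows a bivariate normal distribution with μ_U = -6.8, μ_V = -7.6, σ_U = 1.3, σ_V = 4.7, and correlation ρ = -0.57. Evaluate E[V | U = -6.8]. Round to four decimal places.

-7.6000

The regression of V on U has slope ρ·σ_V/σ_U and passes through (μ_U, μ_V).
E[V | U=-6.8] = -7.6 + (-0.57)·(4.7/1.3)·(-6.8 − (-6.8)) = -7.6 + (-2.0608)·(0) = -7.6000.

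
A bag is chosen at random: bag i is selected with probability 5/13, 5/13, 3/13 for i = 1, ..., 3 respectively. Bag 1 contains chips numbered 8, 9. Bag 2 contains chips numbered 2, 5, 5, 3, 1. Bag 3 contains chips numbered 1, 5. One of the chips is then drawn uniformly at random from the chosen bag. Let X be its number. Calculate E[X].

E[X | bag 1] = (8+9)/2 = 17/2.
E[X | bag 2] = (2+5+5+3+1)/5 = 16/5.
E[X | bag 3] = (1+5)/2 = 3.
E[X] = (5/13)·(17/2) + (5/13)·(16/5) + (3/13)·(3) = 135/26.

135/26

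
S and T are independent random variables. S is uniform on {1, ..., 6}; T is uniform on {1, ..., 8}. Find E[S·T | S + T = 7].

Outcomes with S + T = 7: (1,6), (2,5), (3,4), (4,3), (5,2), (6,1), each with probability 1/48.
E[S·T | S + T = 7] = (6 + 10 + 12 + 12 + 10 + 6) / 6 = 28/3.

28/3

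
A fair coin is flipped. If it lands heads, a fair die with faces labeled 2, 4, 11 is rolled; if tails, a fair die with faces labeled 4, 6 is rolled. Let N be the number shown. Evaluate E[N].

E[N | heads] = (2+4+11)/3 = 17/3.
E[N | tails] = (4+6)/2 = 5.
By the law of total expectation,
E[N] = (1/2)·(17/3) + (1/2)·(5) = 16/3.

16/3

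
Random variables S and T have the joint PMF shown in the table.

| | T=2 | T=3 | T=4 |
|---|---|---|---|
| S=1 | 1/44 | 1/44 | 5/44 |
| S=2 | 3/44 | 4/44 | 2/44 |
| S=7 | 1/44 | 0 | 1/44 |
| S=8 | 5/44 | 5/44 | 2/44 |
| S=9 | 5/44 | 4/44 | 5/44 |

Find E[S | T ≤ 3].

184/29

P(T ≤ 3) = 29/44.
Summing S·P(S=x,T=y) over the conditioning event gives 46/11.
E[S | T ≤ 3] = (46/11) / (29/44) = 184/29.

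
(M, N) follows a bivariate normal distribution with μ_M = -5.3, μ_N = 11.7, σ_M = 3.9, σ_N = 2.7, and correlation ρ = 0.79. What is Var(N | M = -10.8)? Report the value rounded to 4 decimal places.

2.7403

Var(N | M=x) = (1 − ρ²)·σ_N².
Var(N | M=-10.8) = (2.7)²·(1 − (0.79)²) = 7.29·0.3759 = 2.7403.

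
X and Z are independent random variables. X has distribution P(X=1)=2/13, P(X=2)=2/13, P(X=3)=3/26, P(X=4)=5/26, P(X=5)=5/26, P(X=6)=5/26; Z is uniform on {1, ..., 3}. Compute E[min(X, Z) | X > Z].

103/55

P(X > Z) = 55/78.
Summing min(X,Z)·P(x,y) over outcomes with X > Z gives 103/78.
E[min(X, Z) | X > Z] = (103/78) / (55/78) = 103/55.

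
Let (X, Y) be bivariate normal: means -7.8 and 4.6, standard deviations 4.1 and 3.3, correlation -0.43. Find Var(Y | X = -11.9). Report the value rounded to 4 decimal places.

8.8764

Var(Y | X=x) = (1 − ρ²)·σ_Y².
Var(Y | X=-11.9) = (3.3)²·(1 − (-0.43)²) = 10.89·0.8151 = 8.8764.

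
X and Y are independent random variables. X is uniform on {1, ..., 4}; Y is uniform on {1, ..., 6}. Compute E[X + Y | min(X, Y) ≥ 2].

P(min(X, Y) ≥ 2) = 5/8.
Summing (X+Y)·P(x,y) over outcomes with min(X, Y) ≥ 2 gives 35/8.
E[X + Y | min(X, Y) ≥ 2] = (35/8) / (5/8) = 7.

7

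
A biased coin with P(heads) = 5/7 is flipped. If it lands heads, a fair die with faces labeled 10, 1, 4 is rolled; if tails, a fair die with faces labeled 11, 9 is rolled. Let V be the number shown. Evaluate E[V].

E[V | heads] = (10+1+4)/3 = 5.
E[V | tails] = (11+9)/2 = 10.
E[V] = (5/7)·(5) + (2/7)·(10) = 45/7.

45/7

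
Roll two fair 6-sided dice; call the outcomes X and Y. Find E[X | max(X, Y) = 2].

Outcomes with max(X, Y) = 2: (1,2), (2,1), (2,2), each with probability 1/36.
E[X | max(X, Y) = 2] = (1 + 2 + 2) / 3 = 5/3.

5/3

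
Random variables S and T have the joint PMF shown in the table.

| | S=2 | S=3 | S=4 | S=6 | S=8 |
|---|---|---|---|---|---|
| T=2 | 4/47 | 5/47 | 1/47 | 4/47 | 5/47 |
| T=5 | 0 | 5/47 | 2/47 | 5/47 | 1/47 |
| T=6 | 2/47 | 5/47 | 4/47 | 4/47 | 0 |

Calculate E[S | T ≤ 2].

91/19

P(T ≤ 2) = 19/47.
Σ S·P over the event = 2·(4/47) + 3·(5/47) + 4·(1/47) + 6·(4/47) + 8·(5/47) = 91/47.
E[S | T ≤ 2] = (91/47) / (19/47) = 91/19.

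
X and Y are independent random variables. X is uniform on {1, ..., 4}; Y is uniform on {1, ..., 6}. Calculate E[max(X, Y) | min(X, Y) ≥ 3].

37/8

Outcomes with min(X, Y) ≥ 3: (3,3), (3,4), (3,5), (3,6), (4,3), (4,4), (4,5), (4,6), each with probability 1/24.
E[max(X, Y) | min(X, Y) ≥ 3] = (3 + 4 + 5 + 6 + 4 + 4 + 5 + 6) / 8 = 37/8.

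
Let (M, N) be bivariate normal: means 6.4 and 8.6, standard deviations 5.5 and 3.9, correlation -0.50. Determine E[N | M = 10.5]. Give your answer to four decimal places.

The regression of N on M has slope ρ·σ_N/σ_M and passes through (μ_M, μ_N).
E[N | M=10.5] = 8.6 + (-0.50)·(3.9/5.5)·(10.5 − (6.4)) = 8.6 + (-0.354545)·(4.1) = 7.1464.

7.1464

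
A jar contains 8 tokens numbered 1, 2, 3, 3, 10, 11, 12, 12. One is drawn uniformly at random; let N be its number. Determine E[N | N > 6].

P(N > 6) = 1/2.
Σ over the event: 10·1/8 + 11·1/8 + 12·1/4 = 45/8.
E[N | N > 6] = (45/8) / (1/2) = 45/4.

45/4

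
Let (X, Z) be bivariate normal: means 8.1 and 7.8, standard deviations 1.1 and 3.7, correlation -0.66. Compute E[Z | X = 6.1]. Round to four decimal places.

E[Z | X=x] = μ_Z + ρ(σ_Z/σ_X)(x − μ_X) for jointly normal variables.
E[Z | X=6.1] = 7.8 + (-0.66)·(3.7/1.1)·(6.1 − (8.1)) = 7.8 + (-2.22)·(-2) = 12.2400.

12.2400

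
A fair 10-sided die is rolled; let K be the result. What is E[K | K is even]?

Given K is even, K is equally likely to be any of {2, 4, 6, 8, 10}.
E[K | K is even] = (2 + 4 + 6 + 8 + 10) / 5 = 6.

6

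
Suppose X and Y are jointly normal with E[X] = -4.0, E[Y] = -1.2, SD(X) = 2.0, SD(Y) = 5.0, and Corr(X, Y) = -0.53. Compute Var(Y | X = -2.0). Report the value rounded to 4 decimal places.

The conditional variance in a bivariate normal is σ_Y²(1 − ρ²), independent of x.
Var(Y | X=-2.0) = (5.0)²·(1 − (-0.53)²) = 25·0.7191 = 17.9775.

17.9775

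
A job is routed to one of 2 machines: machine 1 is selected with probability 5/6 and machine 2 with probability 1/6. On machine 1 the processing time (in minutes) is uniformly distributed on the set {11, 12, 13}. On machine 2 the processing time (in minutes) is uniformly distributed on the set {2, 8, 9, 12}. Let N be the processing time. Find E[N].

E[N | machine 1] = (11+12+13)/3 = 12.
E[N | machine 2] = (2+8+9+12)/4 = 31/4.
E[N] = (5/6)·(12) + (1/6)·(31/4) = 271/24.

271/24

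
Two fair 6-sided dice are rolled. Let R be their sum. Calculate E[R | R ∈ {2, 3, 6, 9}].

37/6

P(R ∈ {2, 3, 6, 9}) = 1/3.
Σ over the event: 2·1/36 + 3·1/18 + 6·5/36 + 9·1/9 = 37/18.
E[R | R ∈ {2, 3, 6, 9}] = (37/18) / (1/3) = 37/6.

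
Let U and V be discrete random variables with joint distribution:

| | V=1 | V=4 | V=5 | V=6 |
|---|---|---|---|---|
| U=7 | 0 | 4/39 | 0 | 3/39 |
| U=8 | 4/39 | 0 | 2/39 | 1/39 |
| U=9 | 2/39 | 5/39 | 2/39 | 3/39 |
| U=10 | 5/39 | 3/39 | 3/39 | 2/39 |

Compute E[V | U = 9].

25/6

P(U = 9) = 4/13.
Summing V·P(U=x,V=y) over the conditioning event gives 50/39.
E[V | U = 9] = (50/39) / (4/13) = 25/6.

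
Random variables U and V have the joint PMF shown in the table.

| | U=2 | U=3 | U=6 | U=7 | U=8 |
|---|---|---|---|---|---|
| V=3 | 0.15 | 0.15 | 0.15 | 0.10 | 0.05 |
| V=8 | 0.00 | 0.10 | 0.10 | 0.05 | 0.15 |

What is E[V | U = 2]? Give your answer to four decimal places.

3.0000

P(U = 2) = 0.15.
Σ V·P over the event = 3·(0.15) = 0.45.
E[V | U = 2] = (0.45) / (0.15) = 3.0000.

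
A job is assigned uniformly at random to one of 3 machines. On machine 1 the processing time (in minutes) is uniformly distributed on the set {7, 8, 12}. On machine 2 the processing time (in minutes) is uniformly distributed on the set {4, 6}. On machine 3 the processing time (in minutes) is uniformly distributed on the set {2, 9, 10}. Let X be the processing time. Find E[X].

E[X | machine 1] = (7+8+12)/3 = 9.
E[X | machine 2] = (4+6)/2 = 5.
E[X | machine 3] = (2+9+10)/3 = 7.
E[X] = (1/3)·(9) + (1/3)·(5) + (1/3)·(7) = 7.

7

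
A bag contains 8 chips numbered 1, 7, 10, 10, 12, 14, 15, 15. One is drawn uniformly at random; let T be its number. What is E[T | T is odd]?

19/2

P(T is odd) = 1/2.
Σ over the event: 1·1/8 + 7·1/8 + 15·1/4 = 19/4.
E[T | T is odd] = (19/4) / (1/2) = 19/2.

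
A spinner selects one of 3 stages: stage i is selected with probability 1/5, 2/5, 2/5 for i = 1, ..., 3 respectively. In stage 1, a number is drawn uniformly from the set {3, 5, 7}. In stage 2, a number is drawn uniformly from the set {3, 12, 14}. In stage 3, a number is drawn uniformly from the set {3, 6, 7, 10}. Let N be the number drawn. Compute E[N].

E[N | stage 1] = (3+5+7)/3 = 5.
E[N | stage 2] = (3+12+14)/3 = 29/3.
E[N | stage 3] = (3+6+7+10)/4 = 13/2.
By the law of total expectation,
E[N] = (1/5)·(5) + (2/5)·(29/3) + (2/5)·(13/2) = 112/15.

112/15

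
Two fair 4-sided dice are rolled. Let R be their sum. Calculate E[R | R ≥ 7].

22/3

P(R ≥ 7) = 3/16.
Σ over the event: 7·1/8 + 8·1/16 = 11/8.
E[R | R ≥ 7] = (11/8) / (3/16) = 22/3.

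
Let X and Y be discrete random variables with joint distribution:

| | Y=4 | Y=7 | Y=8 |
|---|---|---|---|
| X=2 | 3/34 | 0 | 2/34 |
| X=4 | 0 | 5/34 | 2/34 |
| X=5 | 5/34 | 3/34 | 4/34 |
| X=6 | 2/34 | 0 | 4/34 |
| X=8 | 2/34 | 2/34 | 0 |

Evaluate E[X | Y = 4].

59/12

P(Y = 4) = 6/17.
Σ X·P over the event = 2·(3/34) + 5·(5/34) + 6·(2/34) + 8·(2/34) = 59/34.
E[X | Y = 4] = (59/34) / (6/17) = 59/12.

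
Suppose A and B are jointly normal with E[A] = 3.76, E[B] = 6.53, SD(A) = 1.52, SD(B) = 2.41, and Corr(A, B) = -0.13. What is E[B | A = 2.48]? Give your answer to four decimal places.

6.7938

For a bivariate normal, E[B | A=x] = μ_B + ρ·(σ_B/σ_A)·(x − μ_A).
E[B | A=2.48] = 6.53 + (-0.13)·(2.41/1.52)·(2.48 − (3.76)) = 6.53 + (-0.20612)·(-1.28) = 6.7938.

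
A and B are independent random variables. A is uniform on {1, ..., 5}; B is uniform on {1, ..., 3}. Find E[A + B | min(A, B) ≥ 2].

Outcomes with min(A, B) ≥ 2: (2,2), (2,3), (3,2), (3,3), (4,2), (4,3), (5,2), (5,3), each with probability 1/15.
E[A + B | min(A, B) ≥ 2] = (4 + 5 + 5 + 6 + 6 + 7 + 7 + 8) / 8 = 6.

6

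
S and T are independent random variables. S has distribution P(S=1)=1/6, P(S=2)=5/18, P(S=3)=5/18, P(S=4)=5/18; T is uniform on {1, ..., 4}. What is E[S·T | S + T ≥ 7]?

P(S + T ≥ 7) = 5/24.
Summing ST·P(x,y) over outcomes with S + T ≥ 7 gives 25/9.
E[S·T | S + T ≥ 7] = (25/9) / (5/24) = 40/3.

40/3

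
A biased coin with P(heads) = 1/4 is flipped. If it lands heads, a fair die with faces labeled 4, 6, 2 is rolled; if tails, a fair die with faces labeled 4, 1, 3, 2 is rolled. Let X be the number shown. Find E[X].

23/8

E[X | heads] = (4+6+2)/3 = 4.
E[X | tails] = (4+1+3+2)/4 = 5/2.
By the law of total expectation,
E[X] = (1/4)·(4) + (3/4)·(5/2) = 23/8.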